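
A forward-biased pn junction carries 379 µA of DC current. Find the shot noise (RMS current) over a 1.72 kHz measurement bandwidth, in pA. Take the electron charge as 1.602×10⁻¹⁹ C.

457 pA

I_n = √(2qI·B)
2qI·B = 2 × 1.602×10⁻¹⁹ × 3.79×10⁻⁴ × 1.72×10³ = 2.09×10⁻¹⁹ A²
I_n = √(2.09×10⁻¹⁹) = 4.57×10⁻¹⁰ A = 457 pA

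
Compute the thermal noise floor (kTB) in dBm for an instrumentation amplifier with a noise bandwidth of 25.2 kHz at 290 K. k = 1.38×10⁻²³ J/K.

P_n = kTB = 1.38×10⁻²³ × 290 × 2.52×10⁴ = 1.01×10⁻¹⁶ W
In dBm: 10 log₁₀(1.01×10⁻¹⁶ / 10⁻³) = −130.0 dBm

−130.0 dBm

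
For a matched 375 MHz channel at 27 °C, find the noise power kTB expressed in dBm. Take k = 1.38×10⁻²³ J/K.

T = 27 °C + 273.15 = 300.15 K
P_n = kTB = 1.38×10⁻²³ × 300.15 × 3.75×10⁸ = 1.55×10⁻¹² W
In dBm: 10 log₁₀(1.55×10⁻¹² / 10⁻³) = −88.1 dBm

−88.1 dBm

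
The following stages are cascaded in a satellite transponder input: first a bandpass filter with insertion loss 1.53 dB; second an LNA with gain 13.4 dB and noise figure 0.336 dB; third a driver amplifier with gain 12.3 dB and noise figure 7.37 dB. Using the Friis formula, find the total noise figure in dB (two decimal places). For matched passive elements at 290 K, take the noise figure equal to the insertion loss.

Convert to linear (a loss of L dB is a gain of −L dB): F_i = 10^(NF_i/10), G_i = 10^(G_i,dB/10)
  Stage 1: F_1 = 10^(1.53/10) = 1.422, G_1 = 10^(−1.53/10) = 0.7031
  Stage 2: F_2 = 10^(0.336/10) = 1.080, G_2 = 10^(13.4/10) = 21.88
  Stage 3: F_3 = 10^(7.37/10) = 5.458, G_3 = 10^(12.3/10) = 16.98
Friis cascade:
  F = 1.422 + (1.080 − 1)/0.7031 + (5.458 − 1)/15.38 = 1.827
NF = 10 log₁₀(1.827) = 2.62 dB

2.62 dB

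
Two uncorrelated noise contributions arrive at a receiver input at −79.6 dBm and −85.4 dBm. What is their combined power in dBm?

−78.6 dBm

Convert to linear, add, convert back:
P₁ = 1.10×10⁻¹¹ W, P₂ = 2.88×10⁻¹² W
P_tot = 1.38×10⁻¹¹ W → 10 log₁₀(P_tot / 10⁻³) = −78.6 dBm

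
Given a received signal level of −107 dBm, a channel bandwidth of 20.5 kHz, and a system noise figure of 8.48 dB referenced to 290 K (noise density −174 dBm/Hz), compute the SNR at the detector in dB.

15.4 dB

Noise floor: N = −174 + 10 log₁₀(B) + NF
10 log₁₀(2.05×10⁴) = 43.12 dB
N = −174 + 43.12 + 8.48 = −122.40 dBm
SNR = P_sig − N = −107 − (−122.40) = 15.40 dB → 15.4 dB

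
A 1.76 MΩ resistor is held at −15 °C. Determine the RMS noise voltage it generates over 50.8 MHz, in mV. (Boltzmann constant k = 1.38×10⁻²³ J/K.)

T = −15 °C + 273.15 = 258.15 K
V_n = √(4kTRB)
4kTRB = 4 × 1.38×10⁻²³ × 258.15 × 1.76×10⁶ × 5.08×10⁷ = 1.27×10⁻⁶ V²
V_n = √(1.27×10⁻⁶) = 1.13×10⁻³ V = 1.13 mV

1.13 mV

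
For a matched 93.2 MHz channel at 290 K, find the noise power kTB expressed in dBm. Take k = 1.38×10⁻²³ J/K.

−94.3 dBm

P_n = kTB = 1.38×10⁻²³ × 290 × 9.32×10⁷ = 3.73×10⁻¹³ W
In dBm: 10 log₁₀(3.73×10⁻¹³ / 10⁻³) = −94.3 dBm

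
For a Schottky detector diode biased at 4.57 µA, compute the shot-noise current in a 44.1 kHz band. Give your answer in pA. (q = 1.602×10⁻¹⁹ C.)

254 pA

I_n = √(2qI·B)
2qI·B = 2 × 1.602×10⁻¹⁹ × 4.57×10⁻⁶ × 4.41×10⁴ = 6.46×10⁻²⁰ A²
I_n = √(6.46×10⁻²⁰) = 2.54×10⁻¹⁰ A = 254 pA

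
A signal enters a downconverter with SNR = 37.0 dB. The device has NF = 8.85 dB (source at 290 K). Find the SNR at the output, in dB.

28.15 dB

By definition F = SNR_in/SNR_out, so in dB: SNR_out = SNR_in − NF
SNR_out = 37.0 − 8.85 = 28.15 dB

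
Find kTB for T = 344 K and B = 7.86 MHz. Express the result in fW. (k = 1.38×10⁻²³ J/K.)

37.3 fW

P_n = kTB = 1.38×10⁻²³ × 344 × 7.86×10⁶ = 3.73×10⁻¹⁴ W = 37.3 fW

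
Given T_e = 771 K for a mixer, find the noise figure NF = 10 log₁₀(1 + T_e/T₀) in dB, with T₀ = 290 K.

F = 1 + T_e/T₀ = 1 + 771/290 = 3.65862
NF = 10 log₁₀(3.65862) = 5.63 dB

5.63 dB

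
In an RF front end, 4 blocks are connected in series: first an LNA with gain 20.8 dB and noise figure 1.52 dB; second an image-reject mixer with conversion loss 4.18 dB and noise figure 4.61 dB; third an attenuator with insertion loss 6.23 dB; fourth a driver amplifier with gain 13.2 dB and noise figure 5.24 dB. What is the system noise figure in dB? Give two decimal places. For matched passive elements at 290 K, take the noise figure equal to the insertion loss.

2.35 dB

Convert to linear (a loss of L dB is a gain of −L dB): F_i = 10^(NF_i/10), G_i = 10^(G_i,dB/10)
  Stage 1: F_1 = 10^(1.52/10) = 1.419, G_1 = 10^(20.8/10) = 120.2
  Stage 2: F_2 = 10^(4.61/10) = 2.891, G_2 = 10^(−4.18/10) = 0.3819
  Stage 3: F_3 = 10^(6.23/10) = 4.198, G_3 = 10^(−6.23/10) = 0.2382
  Stage 4: F_4 = 10^(5.24/10) = 3.342, G_4 = 10^(13.2/10) = 20.89
Friis cascade:
  F = 1.419 + (2.891 − 1)/120.2 + (4.198 − 1)/45.92 + (3.342 − 1)/10.94 = 1.718
NF = 10 log₁₀(1.718) = 2.35 dB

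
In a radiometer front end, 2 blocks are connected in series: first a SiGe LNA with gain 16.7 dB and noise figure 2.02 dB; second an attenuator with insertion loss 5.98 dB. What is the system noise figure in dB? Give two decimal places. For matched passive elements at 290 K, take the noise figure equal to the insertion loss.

2.19 dB

Convert to linear (a loss of L dB is a gain of −L dB): F_i = 10^(NF_i/10), G_i = 10^(G_i,dB/10)
  Stage 1: F_1 = 10^(2.02/10) = 1.592, G_1 = 10^(16.7/10) = 46.77
  Stage 2: F_2 = 10^(5.98/10) = 3.963, G_2 = 10^(−5.98/10) = 0.2523
Friis cascade:
  F = 1.592 + (3.963 − 1)/46.77 = 1.656
NF = 10 log₁₀(1.656) = 2.19 dB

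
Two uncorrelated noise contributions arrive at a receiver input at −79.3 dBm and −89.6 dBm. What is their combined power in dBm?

Convert to linear, add, convert back:
P₁ = 1.17×10⁻¹¹ W, P₂ = 1.10×10⁻¹² W
P_tot = 1.28×10⁻¹¹ W → 10 log₁₀(P_tot / 10⁻³) = −78.9 dBm

−78.9 dBm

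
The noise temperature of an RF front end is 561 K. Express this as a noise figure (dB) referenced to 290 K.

F = 1 + T_e/T₀ = 1 + 561/290 = 2.93448
NF = 10 log₁₀(2.93448) = 4.68 dB

4.68 dB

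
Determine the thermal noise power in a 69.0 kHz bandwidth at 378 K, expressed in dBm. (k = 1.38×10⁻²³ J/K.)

P_n = kTB = 1.38×10⁻²³ × 378 × 6.90×10⁴ = 3.60×10⁻¹⁶ W
In dBm: 10 log₁₀(3.60×10⁻¹⁶ / 10⁻³) = −124.4 dBm

−124.4 dBm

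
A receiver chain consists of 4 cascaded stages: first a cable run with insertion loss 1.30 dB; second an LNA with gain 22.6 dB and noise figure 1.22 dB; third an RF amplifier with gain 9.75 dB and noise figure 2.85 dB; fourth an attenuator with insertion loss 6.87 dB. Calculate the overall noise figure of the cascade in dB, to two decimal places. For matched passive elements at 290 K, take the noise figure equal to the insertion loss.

2.54 dB

Convert to linear (a loss of L dB is a gain of −L dB): F_i = 10^(NF_i/10), G_i = 10^(G_i,dB/10)
  Stage 1: F_1 = 10^(1.30/10) = 1.349, G_1 = 10^(−1.30/10) = 0.7413
  Stage 2: F_2 = 10^(1.22/10) = 1.324, G_2 = 10^(22.6/10) = 182.0
  Stage 3: F_3 = 10^(2.85/10) = 1.928, G_3 = 10^(9.75/10) = 9.441
  Stage 4: F_4 = 10^(6.87/10) = 4.864, G_4 = 10^(−6.87/10) = 0.2056
Friis cascade:
  F = 1.349 + (1.324 − 1)/0.7413 + (1.928 − 1)/134.9 + (4.864 − 1)/1274 = 1.796
NF = 10 log₁₀(1.796) = 2.54 dB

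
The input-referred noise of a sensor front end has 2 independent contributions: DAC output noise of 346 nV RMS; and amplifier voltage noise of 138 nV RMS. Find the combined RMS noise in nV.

Uncorrelated sources add in power (mean-square): V_tot = √(ΣV_i²)
V_tot = √[(3.46×10⁻⁷)² + (1.38×10⁻⁷)²] = 3.73×10⁻⁷ V = 373 nV

373 nV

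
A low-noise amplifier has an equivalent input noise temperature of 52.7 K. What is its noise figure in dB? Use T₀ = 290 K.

F = 1 + T_e/T₀ = 1 + 52.7/290 = 1.18172
NF = 10 log₁₀(1.18172) = 0.725 dB

0.725 dB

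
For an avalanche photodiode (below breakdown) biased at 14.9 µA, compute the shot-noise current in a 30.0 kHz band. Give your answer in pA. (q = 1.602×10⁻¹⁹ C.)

I_n = √(2qI·B)
2qI·B = 2 × 1.602×10⁻¹⁹ × 1.49×10⁻⁵ × 3.00×10⁴ = 1.43×10⁻¹⁹ A²
I_n = √(1.43×10⁻¹⁹) = 3.78×10⁻¹⁰ A = 378 pA

378 pA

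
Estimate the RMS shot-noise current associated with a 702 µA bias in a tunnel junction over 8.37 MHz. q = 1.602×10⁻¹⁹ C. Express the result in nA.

43.4 nA

I_n = √(2qI·B)
2qI·B = 2 × 1.602×10⁻¹⁹ × 7.02×10⁻⁴ × 8.37×10⁶ = 1.88×10⁻¹⁵ A²
I_n = √(1.88×10⁻¹⁵) = 4.34×10⁻⁸ A = 43.4 nA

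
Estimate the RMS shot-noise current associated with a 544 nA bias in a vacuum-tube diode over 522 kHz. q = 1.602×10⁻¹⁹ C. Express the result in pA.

302 pA

I_n = √(2qI·B)
2qI·B = 2 × 1.602×10⁻¹⁹ × 5.44×10⁻⁷ × 5.22×10⁵ = 9.10×10⁻²⁰ A²
I_n = √(9.10×10⁻²⁰) = 3.02×10⁻¹⁰ A = 302 pA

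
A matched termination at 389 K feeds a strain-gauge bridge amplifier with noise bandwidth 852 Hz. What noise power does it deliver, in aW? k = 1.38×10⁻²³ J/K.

P_n = kTB = 1.38×10⁻²³ × 389 × 8.52×10² = 4.57×10⁻¹⁸ W = 4.57 aW

4.57 aW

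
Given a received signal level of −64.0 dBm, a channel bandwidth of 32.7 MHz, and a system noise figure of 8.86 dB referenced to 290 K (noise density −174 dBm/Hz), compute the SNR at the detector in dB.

26.0 dB

Noise floor: N = −174 + 10 log₁₀(B) + NF
10 log₁₀(3.27×10⁷) = 75.15 dB
N = −174 + 75.15 + 8.86 = −89.99 dBm
SNR = P_sig − N = −64.0 − (−89.99) = 25.99 dB → 26.0 dB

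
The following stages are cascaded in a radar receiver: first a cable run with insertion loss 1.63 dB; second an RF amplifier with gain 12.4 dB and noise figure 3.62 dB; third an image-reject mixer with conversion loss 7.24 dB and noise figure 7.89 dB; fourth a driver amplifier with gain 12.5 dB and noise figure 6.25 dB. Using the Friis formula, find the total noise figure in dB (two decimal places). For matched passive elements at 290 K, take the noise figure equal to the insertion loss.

7.17 dB

Convert to linear (a loss of L dB is a gain of −L dB): F_i = 10^(NF_i/10), G_i = 10^(G_i,dB/10)
  Stage 1: F_1 = 10^(1.63/10) = 1.455, G_1 = 10^(−1.63/10) = 0.6871
  Stage 2: F_2 = 10^(3.62/10) = 2.301, G_2 = 10^(12.4/10) = 17.38
  Stage 3: F_3 = 10^(7.89/10) = 6.152, G_3 = 10^(−7.24/10) = 0.1888
  Stage 4: F_4 = 10^(6.25/10) = 4.217, G_4 = 10^(12.5/10) = 17.78
Friis cascade:
  F = 1.455 + (2.301 − 1)/0.6871 + (6.152 − 1)/11.94 + (4.217 − 1)/2.254 = 5.208
NF = 10 log₁₀(5.208) = 7.17 dB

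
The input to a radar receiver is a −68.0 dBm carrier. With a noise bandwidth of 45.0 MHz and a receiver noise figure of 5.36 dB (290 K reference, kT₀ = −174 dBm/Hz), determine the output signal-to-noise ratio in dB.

Noise floor: N = −174 + 10 log₁₀(B) + NF
10 log₁₀(4.50×10⁷) = 76.53 dB
N = −174 + 76.53 + 5.36 = −92.11 dBm
SNR = P_sig − N = −68.0 − (−92.11) = 24.11 dB → 24.1 dB

24.1 dB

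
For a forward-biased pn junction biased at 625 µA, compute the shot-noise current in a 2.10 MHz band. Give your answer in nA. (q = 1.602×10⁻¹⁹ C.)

I_n = √(2qI·B)
2qI·B = 2 × 1.602×10⁻¹⁹ × 6.25×10⁻⁴ × 2.10×10⁶ = 4.21×10⁻¹⁶ A²
I_n = √(4.21×10⁻¹⁶) = 2.05×10⁻⁸ A = 20.5 nA

20.5 nA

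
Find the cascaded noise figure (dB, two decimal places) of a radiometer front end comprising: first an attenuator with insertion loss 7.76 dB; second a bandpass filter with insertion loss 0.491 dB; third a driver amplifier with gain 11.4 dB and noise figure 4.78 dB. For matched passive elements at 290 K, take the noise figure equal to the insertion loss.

13.03 dB

Convert to linear (a loss of L dB is a gain of −L dB): F_i = 10^(NF_i/10), G_i = 10^(G_i,dB/10)
  Stage 1: F_1 = 10^(7.76/10) = 5.970, G_1 = 10^(−7.76/10) = 0.1675
  Stage 2: F_2 = 10^(0.491/10) = 1.120, G_2 = 10^(−0.491/10) = 0.8931
  Stage 3: F_3 = 10^(4.78/10) = 3.006, G_3 = 10^(11.4/10) = 13.80
Friis cascade:
  F = 5.970 + (1.120 − 1)/0.1675 + (3.006 − 1)/0.1496 = 20.10
NF = 10 log₁₀(20.10) = 13.03 dB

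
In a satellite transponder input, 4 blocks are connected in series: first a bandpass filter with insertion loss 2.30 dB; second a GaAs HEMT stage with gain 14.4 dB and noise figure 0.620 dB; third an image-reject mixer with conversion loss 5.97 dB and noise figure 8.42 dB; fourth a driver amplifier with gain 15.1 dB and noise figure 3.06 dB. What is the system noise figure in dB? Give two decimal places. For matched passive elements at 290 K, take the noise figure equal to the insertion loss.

4.11 dB

Convert to linear (a loss of L dB is a gain of −L dB): F_i = 10^(NF_i/10), G_i = 10^(G_i,dB/10)
  Stage 1: F_1 = 10^(2.30/10) = 1.698, G_1 = 10^(−2.30/10) = 0.5888
  Stage 2: F_2 = 10^(0.620/10) = 1.153, G_2 = 10^(14.4/10) = 27.54
  Stage 3: F_3 = 10^(8.42/10) = 6.950, G_3 = 10^(−5.97/10) = 0.2529
  Stage 4: F_4 = 10^(3.06/10) = 2.023, G_4 = 10^(15.1/10) = 32.36
Friis cascade:
  F = 1.698 + (1.153 − 1)/0.5888 + (6.950 − 1)/16.22 + (2.023 − 1)/4.102 = 2.575
NF = 10 log₁₀(2.575) = 4.11 dB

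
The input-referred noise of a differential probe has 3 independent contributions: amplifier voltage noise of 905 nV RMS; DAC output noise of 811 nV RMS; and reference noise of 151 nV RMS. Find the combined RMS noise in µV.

1.22 µV

Uncorrelated sources add in power (mean-square): V_tot = √(ΣV_i²)
V_tot = √[(9.05×10⁻⁷)² + (8.11×10⁻⁷)² + (1.51×10⁻⁷)²] = 1.22×10⁻⁶ V = 1.22 µV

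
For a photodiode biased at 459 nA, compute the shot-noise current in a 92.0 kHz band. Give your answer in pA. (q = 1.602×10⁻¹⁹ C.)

116 pA

I_n = √(2qI·B)
2qI·B = 2 × 1.602×10⁻¹⁹ × 4.59×10⁻⁷ × 9.20×10⁴ = 1.35×10⁻²⁰ A²
I_n = √(1.35×10⁻²⁰) = 1.16×10⁻¹⁰ A = 116 pA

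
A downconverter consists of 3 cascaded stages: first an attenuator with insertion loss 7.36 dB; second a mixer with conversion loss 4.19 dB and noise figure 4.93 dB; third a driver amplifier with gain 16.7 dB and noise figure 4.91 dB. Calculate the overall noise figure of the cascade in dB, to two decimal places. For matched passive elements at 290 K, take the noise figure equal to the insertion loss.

Convert to linear (a loss of L dB is a gain of −L dB): F_i = 10^(NF_i/10), G_i = 10^(G_i,dB/10)
  Stage 1: F_1 = 10^(7.36/10) = 5.445, G_1 = 10^(−7.36/10) = 0.1837
  Stage 2: F_2 = 10^(4.93/10) = 3.112, G_2 = 10^(−4.19/10) = 0.3811
  Stage 3: F_3 = 10^(4.91/10) = 3.097, G_3 = 10^(16.7/10) = 46.77
Friis cascade:
  F = 5.445 + (3.112 − 1)/0.1837 + (3.097 − 1)/0.06998 = 46.91
NF = 10 log₁₀(46.91) = 16.71 dB

16.71 dB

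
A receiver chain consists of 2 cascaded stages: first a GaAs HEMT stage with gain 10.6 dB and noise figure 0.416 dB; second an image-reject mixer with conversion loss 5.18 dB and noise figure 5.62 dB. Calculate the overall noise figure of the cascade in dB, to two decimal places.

1.24 dB

Convert to linear (a loss of L dB is a gain of −L dB): F_i = 10^(NF_i/10), G_i = 10^(G_i,dB/10)
  Stage 1: F_1 = 10^(0.416/10) = 1.101, G_1 = 10^(10.6/10) = 11.48
  Stage 2: F_2 = 10^(5.62/10) = 3.648, G_2 = 10^(−5.18/10) = 0.3034
Friis cascade:
  F = 1.101 + (3.648 − 1)/11.48 = 1.331
NF = 10 log₁₀(1.331) = 1.24 dB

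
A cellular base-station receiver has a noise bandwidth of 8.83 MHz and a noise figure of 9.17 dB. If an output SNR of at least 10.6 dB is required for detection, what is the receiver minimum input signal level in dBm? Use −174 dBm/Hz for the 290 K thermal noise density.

Sensitivity = −174 + 10 log₁₀(B) + NF + SNR_min
= −174 + 69.46 + 9.17 + 10.6
= −84.77 dBm → −84.8 dBm

−84.8 dBm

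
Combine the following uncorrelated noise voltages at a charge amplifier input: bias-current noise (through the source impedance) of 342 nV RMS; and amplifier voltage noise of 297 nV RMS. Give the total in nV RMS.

453 nV

Uncorrelated sources add in power (mean-square): V_tot = √(ΣV_i²)
V_tot = √[(3.42×10⁻⁷)² + (2.97×10⁻⁷)²] = 4.53×10⁻⁷ V = 453 nV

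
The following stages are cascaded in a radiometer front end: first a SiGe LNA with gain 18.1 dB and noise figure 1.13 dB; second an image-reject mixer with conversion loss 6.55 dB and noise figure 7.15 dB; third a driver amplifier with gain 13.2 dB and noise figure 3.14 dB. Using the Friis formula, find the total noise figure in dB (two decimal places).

Convert to linear (a loss of L dB is a gain of −L dB): F_i = 10^(NF_i/10), G_i = 10^(G_i,dB/10)
  Stage 1: F_1 = 10^(1.13/10) = 1.297, G_1 = 10^(18.1/10) = 64.57
  Stage 2: F_2 = 10^(7.15/10) = 5.188, G_2 = 10^(−6.55/10) = 0.2213
  Stage 3: F_3 = 10^(3.14/10) = 2.061, G_3 = 10^(13.2/10) = 20.89
Friis cascade:
  F = 1.297 + (5.188 − 1)/64.57 + (2.061 − 1)/14.29 = 1.436
NF = 10 log₁₀(1.436) = 1.57 dB

1.57 dB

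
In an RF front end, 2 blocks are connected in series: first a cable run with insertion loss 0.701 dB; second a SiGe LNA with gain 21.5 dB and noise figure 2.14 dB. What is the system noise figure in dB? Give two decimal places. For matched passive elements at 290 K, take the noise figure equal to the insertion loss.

Convert to linear (a loss of L dB is a gain of −L dB): F_i = 10^(NF_i/10), G_i = 10^(G_i,dB/10)
  Stage 1: F_1 = 10^(0.701/10) = 1.175, G_1 = 10^(−0.701/10) = 0.8509
  Stage 2: F_2 = 10^(2.14/10) = 1.637, G_2 = 10^(21.5/10) = 141.3
Friis cascade:
  F = 1.175 + (1.637 − 1)/0.8509 = 1.924
NF = 10 log₁₀(1.924) = 2.84 dB

2.84 dB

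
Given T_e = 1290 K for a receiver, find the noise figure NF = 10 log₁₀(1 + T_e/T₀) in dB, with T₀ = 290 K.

F = 1 + T_e/T₀ = 1 + 1290/290 = 5.44828
NF = 10 log₁₀(5.44828) = 7.36 dB

7.36 dB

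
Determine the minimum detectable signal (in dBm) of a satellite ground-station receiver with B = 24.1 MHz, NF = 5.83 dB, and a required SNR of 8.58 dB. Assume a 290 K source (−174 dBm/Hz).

Sensitivity = −174 + 10 log₁₀(B) + NF + SNR_min
= −174 + 73.82 + 5.83 + 8.58
= −85.77 dBm → −85.8 dBm

−85.8 dBm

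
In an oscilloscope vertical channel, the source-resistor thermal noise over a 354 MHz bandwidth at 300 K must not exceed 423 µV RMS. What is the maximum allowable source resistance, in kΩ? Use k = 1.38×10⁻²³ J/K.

Johnson–Nyquist: V_n = √(4kTRB) ⇒ R = V_n² / (4kTB)
4kTB = 4 × 1.38×10⁻²³ × 300 × 3.54×10⁸ = 5.86×10⁻¹²
R = (4.23×10⁻⁴)² / 5.86×10⁻¹² = 3.05×10⁴ Ω = 30.5 kΩ

30.5 kΩ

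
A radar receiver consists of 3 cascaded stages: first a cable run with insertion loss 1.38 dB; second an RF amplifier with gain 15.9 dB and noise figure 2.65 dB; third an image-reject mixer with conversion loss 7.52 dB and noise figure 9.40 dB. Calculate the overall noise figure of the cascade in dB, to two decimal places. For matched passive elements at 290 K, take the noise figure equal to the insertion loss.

Convert to linear (a loss of L dB is a gain of −L dB): F_i = 10^(NF_i/10), G_i = 10^(G_i,dB/10)
  Stage 1: F_1 = 10^(1.38/10) = 1.374, G_1 = 10^(−1.38/10) = 0.7278
  Stage 2: F_2 = 10^(2.65/10) = 1.841, G_2 = 10^(15.9/10) = 38.90
  Stage 3: F_3 = 10^(9.40/10) = 8.710, G_3 = 10^(−7.52/10) = 0.1770
Friis cascade:
  F = 1.374 + (1.841 − 1)/0.7278 + (8.710 − 1)/28.31 = 2.802
NF = 10 log₁₀(2.802) = 4.47 dB

4.47 dB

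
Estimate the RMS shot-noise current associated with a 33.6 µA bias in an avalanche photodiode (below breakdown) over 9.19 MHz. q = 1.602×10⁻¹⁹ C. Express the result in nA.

9.95 nA

I_n = √(2qI·B)
2qI·B = 2 × 1.602×10⁻¹⁹ × 3.36×10⁻⁵ × 9.19×10⁶ = 9.89×10⁻¹⁷ A²
I_n = √(9.89×10⁻¹⁷) = 9.95×10⁻⁹ A = 9.95 nA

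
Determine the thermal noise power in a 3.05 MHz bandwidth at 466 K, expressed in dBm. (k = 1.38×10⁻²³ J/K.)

−107.1 dBm

P_n = kTB = 1.38×10⁻²³ × 466 × 3.05×10⁶ = 1.96×10⁻¹⁴ W
In dBm: 10 log₁₀(1.96×10⁻¹⁴ / 10⁻³) = −107.1 dBm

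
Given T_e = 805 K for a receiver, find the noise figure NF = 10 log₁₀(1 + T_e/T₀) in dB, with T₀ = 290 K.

F = 1 + T_e/T₀ = 1 + 805/290 = 3.77586
NF = 10 log₁₀(3.77586) = 5.77 dB

5.77 dB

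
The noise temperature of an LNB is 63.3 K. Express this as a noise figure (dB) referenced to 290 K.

0.857 dB

F = 1 + T_e/T₀ = 1 + 63.3/290 = 1.21828
NF = 10 log₁₀(1.21828) = 0.857 dB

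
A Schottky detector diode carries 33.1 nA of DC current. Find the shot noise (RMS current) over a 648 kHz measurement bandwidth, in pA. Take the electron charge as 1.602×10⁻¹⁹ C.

82.9 pA

I_n = √(2qI·B)
2qI·B = 2 × 1.602×10⁻¹⁹ × 3.31×10⁻⁸ × 6.48×10⁵ = 6.87×10⁻²¹ A²
I_n = √(6.87×10⁻²¹) = 8.29×10⁻¹¹ A = 82.9 pA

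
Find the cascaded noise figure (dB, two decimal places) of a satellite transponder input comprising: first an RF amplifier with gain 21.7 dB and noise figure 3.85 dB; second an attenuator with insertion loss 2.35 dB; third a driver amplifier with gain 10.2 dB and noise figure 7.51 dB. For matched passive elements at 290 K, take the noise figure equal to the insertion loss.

Convert to linear (a loss of L dB is a gain of −L dB): F_i = 10^(NF_i/10), G_i = 10^(G_i,dB/10)
  Stage 1: F_1 = 10^(3.85/10) = 2.427, G_1 = 10^(21.7/10) = 147.9
  Stage 2: F_2 = 10^(2.35/10) = 1.718, G_2 = 10^(−2.35/10) = 0.5821
  Stage 3: F_3 = 10^(7.51/10) = 5.636, G_3 = 10^(10.2/10) = 10.47
Friis cascade:
  F = 2.427 + (1.718 − 1)/147.9 + (5.636 − 1)/86.10 = 2.485
NF = 10 log₁₀(2.485) = 3.95 dB

3.95 dB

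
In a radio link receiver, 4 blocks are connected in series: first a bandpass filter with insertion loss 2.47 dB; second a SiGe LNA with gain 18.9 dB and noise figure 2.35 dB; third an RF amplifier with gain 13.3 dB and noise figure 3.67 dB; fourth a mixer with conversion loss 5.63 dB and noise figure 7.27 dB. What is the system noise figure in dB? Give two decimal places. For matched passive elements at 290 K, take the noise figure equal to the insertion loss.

4.87 dB

Convert to linear (a loss of L dB is a gain of −L dB): F_i = 10^(NF_i/10), G_i = 10^(G_i,dB/10)
  Stage 1: F_1 = 10^(2.47/10) = 1.766, G_1 = 10^(−2.47/10) = 0.5662
  Stage 2: F_2 = 10^(2.35/10) = 1.718, G_2 = 10^(18.9/10) = 77.62
  Stage 3: F_3 = 10^(3.67/10) = 2.328, G_3 = 10^(13.3/10) = 21.38
  Stage 4: F_4 = 10^(7.27/10) = 5.333, G_4 = 10^(−5.63/10) = 0.2735
Friis cascade:
  F = 1.766 + (1.718 − 1)/0.5662 + (2.328 − 1)/43.95 + (5.333 − 1)/939.7 = 3.069
NF = 10 log₁₀(3.069) = 4.87 dB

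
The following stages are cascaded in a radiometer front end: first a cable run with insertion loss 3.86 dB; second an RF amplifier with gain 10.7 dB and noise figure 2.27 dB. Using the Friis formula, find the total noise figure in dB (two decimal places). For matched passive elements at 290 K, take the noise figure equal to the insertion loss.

6.13 dB

Convert to linear (a loss of L dB is a gain of −L dB): F_i = 10^(NF_i/10), G_i = 10^(G_i,dB/10)
  Stage 1: F_1 = 10^(3.86/10) = 2.432, G_1 = 10^(−3.86/10) = 0.4111
  Stage 2: F_2 = 10^(2.27/10) = 1.687, G_2 = 10^(10.7/10) = 11.75
Friis cascade:
  F = 2.432 + (1.687 − 1)/0.4111 = 4.102
NF = 10 log₁₀(4.102) = 6.13 dB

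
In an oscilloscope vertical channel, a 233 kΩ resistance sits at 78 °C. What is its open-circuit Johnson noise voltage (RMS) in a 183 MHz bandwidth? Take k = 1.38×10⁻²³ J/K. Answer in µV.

T = 78 °C + 273.15 = 351.15 K
V_n = √(4kTRB)
4kTRB = 4 × 1.38×10⁻²³ × 351.15 × 2.33×10⁵ × 1.83×10⁸ = 8.26×10⁻⁷ V²
V_n = √(8.26×10⁻⁷) = 9.09×10⁻⁴ V = 909 µV

909 µV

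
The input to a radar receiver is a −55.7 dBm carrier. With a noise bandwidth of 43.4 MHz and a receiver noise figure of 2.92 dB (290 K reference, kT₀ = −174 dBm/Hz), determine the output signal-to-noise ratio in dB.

39.0 dB

Noise floor: N = −174 + 10 log₁₀(B) + NF
10 log₁₀(4.34×10⁷) = 76.37 dB
N = −174 + 76.37 + 2.92 = −94.71 dBm
SNR = P_sig − N = −55.7 − (−94.71) = 39.01 dB → 39.0 dB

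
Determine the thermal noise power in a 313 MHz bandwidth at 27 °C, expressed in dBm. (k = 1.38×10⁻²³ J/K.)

T = 27 °C + 273.15 = 300.15 K
P_n = kTB = 1.38×10⁻²³ × 300.15 × 3.13×10⁸ = 1.30×10⁻¹² W
In dBm: 10 log₁₀(1.30×10⁻¹² / 10⁻³) = −88.9 dBm

−88.9 dBm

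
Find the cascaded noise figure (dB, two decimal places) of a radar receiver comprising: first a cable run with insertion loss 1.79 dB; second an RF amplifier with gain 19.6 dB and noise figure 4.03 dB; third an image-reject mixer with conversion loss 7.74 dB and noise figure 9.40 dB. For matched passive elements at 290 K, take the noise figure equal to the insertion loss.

5.96 dB

Convert to linear (a loss of L dB is a gain of −L dB): F_i = 10^(NF_i/10), G_i = 10^(G_i,dB/10)
  Stage 1: F_1 = 10^(1.79/10) = 1.510, G_1 = 10^(−1.79/10) = 0.6622
  Stage 2: F_2 = 10^(4.03/10) = 2.529, G_2 = 10^(19.6/10) = 91.20
  Stage 3: F_3 = 10^(9.40/10) = 8.710, G_3 = 10^(−7.74/10) = 0.1683
Friis cascade:
  F = 1.510 + (2.529 − 1)/0.6622 + (8.710 − 1)/60.39 = 3.947
NF = 10 log₁₀(3.947) = 5.96 dB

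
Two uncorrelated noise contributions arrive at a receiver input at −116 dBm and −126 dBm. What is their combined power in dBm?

−115.6 dBm

Convert to linear, add, convert back:
P₁ = 2.51×10⁻¹⁵ W, P₂ = 2.51×10⁻¹⁶ W
P_tot = 2.76×10⁻¹⁵ W → 10 log₁₀(P_tot / 10⁻³) = −115.6 dBm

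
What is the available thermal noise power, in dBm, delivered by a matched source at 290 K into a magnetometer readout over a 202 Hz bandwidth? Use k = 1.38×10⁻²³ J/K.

P_n = kTB = 1.38×10⁻²³ × 290 × 2.02×10² = 8.08×10⁻¹⁹ W
In dBm: 10 log₁₀(8.08×10⁻¹⁹ / 10⁻³) = −150.9 dBm

−150.9 dBm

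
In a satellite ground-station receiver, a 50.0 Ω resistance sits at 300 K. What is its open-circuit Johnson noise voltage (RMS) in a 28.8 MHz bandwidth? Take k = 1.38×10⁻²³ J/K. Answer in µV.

V_n = √(4kTRB)
4kTRB = 4 × 1.38×10⁻²³ × 300 × 5.00×10¹ × 2.88×10⁷ = 2.38×10⁻¹¹ V²
V_n = √(2.38×10⁻¹¹) = 4.88×10⁻⁶ V = 4.88 µV

4.88 µV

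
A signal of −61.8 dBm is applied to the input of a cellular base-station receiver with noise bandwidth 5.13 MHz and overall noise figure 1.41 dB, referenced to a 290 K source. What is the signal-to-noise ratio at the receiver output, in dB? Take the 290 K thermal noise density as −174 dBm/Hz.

Noise floor: N = −174 + 10 log₁₀(B) + NF
10 log₁₀(5.13×10⁶) = 67.1 dB
N = −174 + 67.1 + 1.41 = −105.49 dBm
SNR = P_sig − N = −61.8 − (−105.49) = 43.69 dB → 43.7 dB

43.7 dB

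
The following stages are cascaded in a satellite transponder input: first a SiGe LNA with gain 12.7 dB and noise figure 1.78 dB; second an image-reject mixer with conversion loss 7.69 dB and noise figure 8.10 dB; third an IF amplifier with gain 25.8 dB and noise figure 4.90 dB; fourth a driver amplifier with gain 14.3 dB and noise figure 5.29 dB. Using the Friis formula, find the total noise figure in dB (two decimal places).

Convert to linear (a loss of L dB is a gain of −L dB): F_i = 10^(NF_i/10), G_i = 10^(G_i,dB/10)
  Stage 1: F_1 = 10^(1.78/10) = 1.507, G_1 = 10^(12.7/10) = 18.62
  Stage 2: F_2 = 10^(8.10/10) = 6.457, G_2 = 10^(−7.69/10) = 0.1702
  Stage 3: F_3 = 10^(4.90/10) = 3.090, G_3 = 10^(25.8/10) = 380.2
  Stage 4: F_4 = 10^(5.29/10) = 3.381, G_4 = 10^(14.3/10) = 26.92
Friis cascade:
  F = 1.507 + (6.457 − 1)/18.62 + (3.090 − 1)/3.170 + (3.381 − 1)/1205 = 2.461
NF = 10 log₁₀(2.461) = 3.91 dB

3.91 dB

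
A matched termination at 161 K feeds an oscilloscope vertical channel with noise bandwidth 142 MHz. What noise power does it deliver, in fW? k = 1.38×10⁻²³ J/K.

P_n = kTB = 1.38×10⁻²³ × 161 × 1.42×10⁸ = 3.15×10⁻¹³ W = 315 fW

315 fW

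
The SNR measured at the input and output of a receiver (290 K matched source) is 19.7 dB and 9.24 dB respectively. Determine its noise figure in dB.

10.46 dB

NF (dB) = SNR_in(dB) − SNR_out(dB) when the source is at T₀
NF = 19.7 − 9.24 = 10.46 dB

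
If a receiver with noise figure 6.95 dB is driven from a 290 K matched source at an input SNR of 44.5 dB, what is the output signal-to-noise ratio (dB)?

By definition F = SNR_in/SNR_out, so in dB: SNR_out = SNR_in − NF
SNR_out = 44.5 − 6.95 = 37.55 dB

37.55 dB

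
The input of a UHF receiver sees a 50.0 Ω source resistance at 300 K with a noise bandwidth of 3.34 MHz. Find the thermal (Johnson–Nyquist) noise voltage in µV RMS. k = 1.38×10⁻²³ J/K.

V_n = √(4kTRB)
4kTRB = 4 × 1.38×10⁻²³ × 300 × 5.00×10¹ × 3.34×10⁶ = 2.77×10⁻¹² V²
V_n = √(2.77×10⁻¹²) = 1.66×10⁻⁶ V = 1.66 µV

1.66 µV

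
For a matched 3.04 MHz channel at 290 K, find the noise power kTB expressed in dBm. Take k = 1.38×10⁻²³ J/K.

P_n = kTB = 1.38×10⁻²³ × 290 × 3.04×10⁶ = 1.22×10⁻¹⁴ W
In dBm: 10 log₁₀(1.22×10⁻¹⁴ / 10⁻³) = −109.1 dBm

−109.1 dBm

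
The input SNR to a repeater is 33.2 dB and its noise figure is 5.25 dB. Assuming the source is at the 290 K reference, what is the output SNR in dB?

By definition F = SNR_in/SNR_out, so in dB: SNR_out = SNR_in − NF
SNR_out = 33.2 − 5.25 = 27.95 dB

27.95 dB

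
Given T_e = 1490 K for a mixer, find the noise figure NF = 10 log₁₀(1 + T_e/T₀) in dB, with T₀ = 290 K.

F = 1 + T_e/T₀ = 1 + 1490/290 = 6.13793
NF = 10 log₁₀(6.13793) = 7.88 dB

7.88 dB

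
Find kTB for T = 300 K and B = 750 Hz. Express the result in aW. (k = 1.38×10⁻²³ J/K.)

P_n = kTB = 1.38×10⁻²³ × 300 × 7.50×10² = 3.10×10⁻¹⁸ W = 3.10 aW

3.10 aW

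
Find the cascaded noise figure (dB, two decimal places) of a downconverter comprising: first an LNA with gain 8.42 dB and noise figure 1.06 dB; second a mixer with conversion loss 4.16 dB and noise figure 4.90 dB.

Convert to linear (a loss of L dB is a gain of −L dB): F_i = 10^(NF_i/10), G_i = 10^(G_i,dB/10)
  Stage 1: F_1 = 10^(1.06/10) = 1.276, G_1 = 10^(8.42/10) = 6.950
  Stage 2: F_2 = 10^(4.90/10) = 3.090, G_2 = 10^(−4.16/10) = 0.3837
Friis cascade:
  F = 1.276 + (3.090 − 1)/6.950 = 1.577
NF = 10 log₁₀(1.577) = 1.98 dB

1.98 dB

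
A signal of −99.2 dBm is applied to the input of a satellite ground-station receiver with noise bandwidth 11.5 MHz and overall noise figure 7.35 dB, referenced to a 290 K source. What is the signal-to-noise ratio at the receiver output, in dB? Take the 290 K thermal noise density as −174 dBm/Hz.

−3.2 dB

Noise floor: N = −174 + 10 log₁₀(B) + NF
10 log₁₀(1.15×10⁷) = 70.61 dB
N = −174 + 70.61 + 7.35 = −96.04 dBm
SNR = P_sig − N = −99.2 − (−96.04) = −3.16 dB → −3.2 dB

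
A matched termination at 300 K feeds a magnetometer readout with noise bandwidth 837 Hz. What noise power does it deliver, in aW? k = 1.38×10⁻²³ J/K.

3.47 aW

P_n = kTB = 1.38×10⁻²³ × 300 × 8.37×10² = 3.47×10⁻¹⁸ W = 3.47 aW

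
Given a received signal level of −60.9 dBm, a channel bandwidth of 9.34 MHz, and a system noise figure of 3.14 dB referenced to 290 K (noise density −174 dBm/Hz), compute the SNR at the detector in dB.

40.3 dB

Noise floor: N = −174 + 10 log₁₀(B) + NF
10 log₁₀(9.34×10⁶) = 69.7 dB
N = −174 + 69.7 + 3.14 = −101.16 dBm
SNR = P_sig − N = −60.9 − (−101.16) = 40.26 dB → 40.3 dB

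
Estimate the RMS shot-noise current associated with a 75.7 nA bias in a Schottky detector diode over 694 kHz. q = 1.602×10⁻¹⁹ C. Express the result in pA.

I_n = √(2qI·B)
2qI·B = 2 × 1.602×10⁻¹⁹ × 7.57×10⁻⁸ × 6.94×10⁵ = 1.68×10⁻²⁰ A²
I_n = √(1.68×10⁻²⁰) = 1.30×10⁻¹⁰ A = 130 pA

130 pA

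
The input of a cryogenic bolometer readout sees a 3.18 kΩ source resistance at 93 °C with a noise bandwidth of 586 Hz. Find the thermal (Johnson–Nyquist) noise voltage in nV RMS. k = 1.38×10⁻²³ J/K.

T = 93 °C + 273.15 = 366.15 K
V_n = √(4kTRB)
4kTRB = 4 × 1.38×10⁻²³ × 366.15 × 3.18×10³ × 5.86×10² = 3.77×10⁻¹⁴ V²
V_n = √(3.77×10⁻¹⁴) = 1.94×10⁻⁷ V = 194 nV

194 nV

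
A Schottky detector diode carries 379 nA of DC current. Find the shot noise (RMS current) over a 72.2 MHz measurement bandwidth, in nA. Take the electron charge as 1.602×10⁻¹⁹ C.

2.96 nA

I_n = √(2qI·B)
2qI·B = 2 × 1.602×10⁻¹⁹ × 3.79×10⁻⁷ × 7.22×10⁷ = 8.77×10⁻¹⁸ A²
I_n = √(8.77×10⁻¹⁸) = 2.96×10⁻⁹ A = 2.96 nA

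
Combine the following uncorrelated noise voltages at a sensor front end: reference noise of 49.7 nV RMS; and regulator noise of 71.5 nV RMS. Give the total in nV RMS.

87.1 nV

Uncorrelated sources add in power (mean-square): V_tot = √(ΣV_i²)
V_tot = √[(4.97×10⁻⁸)² + (7.15×10⁻⁸)²] = 8.71×10⁻⁸ V = 87.1 nV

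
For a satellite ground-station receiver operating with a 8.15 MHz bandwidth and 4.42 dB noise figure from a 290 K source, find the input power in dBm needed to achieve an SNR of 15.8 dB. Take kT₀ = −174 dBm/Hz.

−84.7 dBm

Sensitivity = −174 + 10 log₁₀(B) + NF + SNR_min
= −174 + 69.11 + 4.42 + 15.8
= −84.67 dBm → −84.7 dBm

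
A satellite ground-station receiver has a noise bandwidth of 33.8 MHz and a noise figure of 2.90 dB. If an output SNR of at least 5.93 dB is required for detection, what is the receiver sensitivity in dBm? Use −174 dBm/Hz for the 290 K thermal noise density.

Sensitivity = −174 + 10 log₁₀(B) + NF + SNR_min
= −174 + 75.29 + 2.90 + 5.93
= −89.88 dBm → −89.9 dBm

−89.9 dBm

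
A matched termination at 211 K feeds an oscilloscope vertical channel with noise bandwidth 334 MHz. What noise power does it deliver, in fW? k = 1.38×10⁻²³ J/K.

973 fW

P_n = kTB = 1.38×10⁻²³ × 211 × 3.34×10⁸ = 9.73×10⁻¹³ W = 973 fW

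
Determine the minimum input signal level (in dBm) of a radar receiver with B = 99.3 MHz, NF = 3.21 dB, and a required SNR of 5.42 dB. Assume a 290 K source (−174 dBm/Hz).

Sensitivity = −174 + 10 log₁₀(B) + NF + SNR_min
= −174 + 79.97 + 3.21 + 5.42
= −85.40 dBm → −85.4 dBm

−85.4 dBm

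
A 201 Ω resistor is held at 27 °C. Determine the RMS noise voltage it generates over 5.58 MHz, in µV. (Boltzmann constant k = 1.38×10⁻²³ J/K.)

4.31 µV

T = 27 °C + 273.15 = 300.15 K
V_n = √(4kTRB)
4kTRB = 4 × 1.38×10⁻²³ × 300.15 × 2.01×10² × 5.58×10⁶ = 1.86×10⁻¹¹ V²
V_n = √(1.86×10⁻¹¹) = 4.31×10⁻⁶ V = 4.31 µV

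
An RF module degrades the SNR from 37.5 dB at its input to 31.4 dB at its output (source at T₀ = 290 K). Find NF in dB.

6.1 dB

NF (dB) = SNR_in(dB) − SNR_out(dB) when the source is at T₀
NF = 37.5 − 31.4 = 6.1 dB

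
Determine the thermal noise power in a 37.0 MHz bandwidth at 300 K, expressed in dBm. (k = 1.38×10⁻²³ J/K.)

−98.1 dBm

P_n = kTB = 1.38×10⁻²³ × 300 × 3.70×10⁷ = 1.53×10⁻¹³ W
In dBm: 10 log₁₀(1.53×10⁻¹³ / 10⁻³) = −98.1 dBm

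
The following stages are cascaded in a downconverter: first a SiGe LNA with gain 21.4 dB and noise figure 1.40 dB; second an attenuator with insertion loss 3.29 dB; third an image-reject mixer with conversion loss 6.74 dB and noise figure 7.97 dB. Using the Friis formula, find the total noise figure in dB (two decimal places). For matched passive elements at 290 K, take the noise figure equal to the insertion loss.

Convert to linear (a loss of L dB is a gain of −L dB): F_i = 10^(NF_i/10), G_i = 10^(G_i,dB/10)
  Stage 1: F_1 = 10^(1.40/10) = 1.380, G_1 = 10^(21.4/10) = 138.0
  Stage 2: F_2 = 10^(3.29/10) = 2.133, G_2 = 10^(−3.29/10) = 0.4688
  Stage 3: F_3 = 10^(7.97/10) = 6.266, G_3 = 10^(−6.74/10) = 0.2118
Friis cascade:
  F = 1.380 + (2.133 − 1)/138.0 + (6.266 − 1)/64.71 = 1.470
NF = 10 log₁₀(1.470) = 1.67 dB

1.67 dB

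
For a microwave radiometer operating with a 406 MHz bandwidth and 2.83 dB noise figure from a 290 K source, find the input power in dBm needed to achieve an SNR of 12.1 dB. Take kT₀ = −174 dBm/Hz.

Sensitivity = −174 + 10 log₁₀(B) + NF + SNR_min
= −174 + 86.09 + 2.83 + 12.1
= −72.98 dBm → −73.0 dBm

−73.0 dBm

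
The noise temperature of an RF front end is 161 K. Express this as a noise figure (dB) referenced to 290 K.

F = 1 + T_e/T₀ = 1 + 161/290 = 1.55517
NF = 10 log₁₀(1.55517) = 1.92 dB

1.92 dB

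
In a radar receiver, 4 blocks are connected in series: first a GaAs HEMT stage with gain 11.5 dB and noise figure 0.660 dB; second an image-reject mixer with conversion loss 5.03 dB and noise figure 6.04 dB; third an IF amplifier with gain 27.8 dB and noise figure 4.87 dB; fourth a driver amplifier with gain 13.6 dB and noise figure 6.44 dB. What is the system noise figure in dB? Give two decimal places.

2.66 dB

Convert to linear (a loss of L dB is a gain of −L dB): F_i = 10^(NF_i/10), G_i = 10^(G_i,dB/10)
  Stage 1: F_1 = 10^(0.660/10) = 1.164, G_1 = 10^(11.5/10) = 14.13
  Stage 2: F_2 = 10^(6.04/10) = 4.018, G_2 = 10^(−5.03/10) = 0.3141
  Stage 3: F_3 = 10^(4.87/10) = 3.069, G_3 = 10^(27.8/10) = 602.6
  Stage 4: F_4 = 10^(6.44/10) = 4.406, G_4 = 10^(13.6/10) = 22.91
Friis cascade:
  F = 1.164 + (4.018 − 1)/14.13 + (3.069 − 1)/4.436 + (4.406 − 1)/2673 = 1.845
NF = 10 log₁₀(1.845) = 2.66 dB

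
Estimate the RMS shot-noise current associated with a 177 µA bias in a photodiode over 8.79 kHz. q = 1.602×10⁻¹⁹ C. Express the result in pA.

I_n = √(2qI·B)
2qI·B = 2 × 1.602×10⁻¹⁹ × 1.77×10⁻⁴ × 8.79×10³ = 4.98×10⁻¹⁹ A²
I_n = √(4.98×10⁻¹⁹) = 7.06×10⁻¹⁰ A = 706 pA

706 pA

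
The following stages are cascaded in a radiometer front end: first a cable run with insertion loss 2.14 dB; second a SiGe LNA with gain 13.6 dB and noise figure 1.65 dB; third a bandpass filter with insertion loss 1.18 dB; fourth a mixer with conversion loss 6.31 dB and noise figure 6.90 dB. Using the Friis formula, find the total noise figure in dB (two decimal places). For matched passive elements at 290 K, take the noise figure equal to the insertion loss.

4.44 dB

Convert to linear (a loss of L dB is a gain of −L dB): F_i = 10^(NF_i/10), G_i = 10^(G_i,dB/10)
  Stage 1: F_1 = 10^(2.14/10) = 1.637, G_1 = 10^(−2.14/10) = 0.6109
  Stage 2: F_2 = 10^(1.65/10) = 1.462, G_2 = 10^(13.6/10) = 22.91
  Stage 3: F_3 = 10^(1.18/10) = 1.312, G_3 = 10^(−1.18/10) = 0.7621
  Stage 4: F_4 = 10^(6.90/10) = 4.898, G_4 = 10^(−6.31/10) = 0.2339
Friis cascade:
  F = 1.637 + (1.462 − 1)/0.6109 + (1.312 − 1)/14.00 + (4.898 − 1)/10.67 = 2.781
NF = 10 log₁₀(2.781) = 4.44 dB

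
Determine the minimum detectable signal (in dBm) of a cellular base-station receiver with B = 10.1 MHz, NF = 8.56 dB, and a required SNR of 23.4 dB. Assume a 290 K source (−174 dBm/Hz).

Sensitivity = −174 + 10 log₁₀(B) + NF + SNR_min
= −174 + 70.04 + 8.56 + 23.4
= −72.00 dBm → −72.0 dBm

−72.0 dBm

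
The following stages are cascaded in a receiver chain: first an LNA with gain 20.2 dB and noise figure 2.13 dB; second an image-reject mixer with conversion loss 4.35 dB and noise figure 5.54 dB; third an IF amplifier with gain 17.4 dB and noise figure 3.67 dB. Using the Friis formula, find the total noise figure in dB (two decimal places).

Convert to linear (a loss of L dB is a gain of −L dB): F_i = 10^(NF_i/10), G_i = 10^(G_i,dB/10)
  Stage 1: F_1 = 10^(2.13/10) = 1.633, G_1 = 10^(20.2/10) = 104.7
  Stage 2: F_2 = 10^(5.54/10) = 3.581, G_2 = 10^(−4.35/10) = 0.3673
  Stage 3: F_3 = 10^(3.67/10) = 2.328, G_3 = 10^(17.4/10) = 54.95
Friis cascade:
  F = 1.633 + (3.581 − 1)/104.7 + (2.328 − 1)/38.46 = 1.692
NF = 10 log₁₀(1.692) = 2.28 dB

2.28 dB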